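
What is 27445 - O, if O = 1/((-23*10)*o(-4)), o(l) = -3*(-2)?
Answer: 37874101/1380 ≈ 27445.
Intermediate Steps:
o(l) = 6
O = -1/1380 (O = 1/(-23*10*6) = 1/(-230*6) = 1/(-1380) = -1/1380 ≈ -0.00072464)
27445 - O = 27445 - 1*(-1/1380) = 27445 + 1/1380 = 37874101/1380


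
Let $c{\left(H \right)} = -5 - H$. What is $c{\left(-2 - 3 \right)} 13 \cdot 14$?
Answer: $0$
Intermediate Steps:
$c{\left(-2 - 3 \right)} 13 \cdot 14 = \left(-5 - \left(-2 - 3\right)\right) 13 \cdot 14 = \left(-5 - -5\right) 13 \cdot 14 = \left(-5 + 5\right) 13 \cdot 14 = 0 \cdot 13 \cdot 14 = 0 \cdot 14 = 0$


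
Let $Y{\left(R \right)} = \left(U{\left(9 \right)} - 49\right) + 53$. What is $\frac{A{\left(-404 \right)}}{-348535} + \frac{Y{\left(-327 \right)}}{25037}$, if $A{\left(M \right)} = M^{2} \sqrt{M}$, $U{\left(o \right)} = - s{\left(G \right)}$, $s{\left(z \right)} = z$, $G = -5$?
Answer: $\frac{9}{25037} - \frac{326432 i \sqrt{101}}{348535} \approx 0.00035947 - 9.4125 i$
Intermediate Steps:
$U{\left(o \right)} = 5$ ($U{\left(o \right)} = \left(-1\right) \left(-5\right) = 5$)
$Y{\left(R \right)} = 9$ ($Y{\left(R \right)} = \left(5 - 49\right) + 53 = -44 + 53 = 9$)
$A{\left(M \right)} = M^{\frac{5}{2}}$
$\frac{A{\left(-404 \right)}}{-348535} + \frac{Y{\left(-327 \right)}}{25037} = \frac{\left(-404\right)^{\frac{5}{2}}}{-348535} + \frac{9}{25037} = 326432 i \sqrt{101} \left(- \frac{1}{348535}\right) + 9 \cdot \frac{1}{25037} = - \frac{326432 i \sqrt{101}}{348535} + \frac{9}{25037} = \frac{9}{25037} - \frac{326432 i \sqrt{101}}{348535}$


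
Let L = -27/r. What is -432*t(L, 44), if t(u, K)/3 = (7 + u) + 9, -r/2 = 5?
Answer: -121176/5 ≈ -24235.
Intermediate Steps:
r = -10 (r = -2*5 = -10)
L = 27/10 (L = -27/(-10) = -27*(-⅒) = 27/10 ≈ 2.7000)
t(u, K) = 48 + 3*u (t(u, K) = 3*((7 + u) + 9) = 3*(16 + u) = 48 + 3*u)
-432*t(L, 44) = -432*(48 + 3*(27/10)) = -432*(48 + 81/10) = -432*561/10 = -121176/5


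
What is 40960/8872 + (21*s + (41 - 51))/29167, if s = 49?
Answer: 150465111/32346203 ≈ 4.6517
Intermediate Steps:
40960/8872 + (21*s + (41 - 51))/29167 = 40960/8872 + (21*49 + (41 - 51))/29167 = 40960*(1/8872) + (1029 - 10)*(1/29167) = 5120/1109 + 1019*(1/29167) = 5120/1109 + 1019/29167 = 150465111/32346203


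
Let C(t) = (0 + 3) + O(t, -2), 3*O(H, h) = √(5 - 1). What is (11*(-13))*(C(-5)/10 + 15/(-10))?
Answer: 2431/15 ≈ 162.07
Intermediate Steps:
O(H, h) = ⅔ (O(H, h) = √(5 - 1)/3 = √4/3 = (⅓)*2 = ⅔)
C(t) = 11/3 (C(t) = (0 + 3) + ⅔ = 3 + ⅔ = 11/3)
(11*(-13))*(C(-5)/10 + 15/(-10)) = (11*(-13))*((11/3)/10 + 15/(-10)) = -143*((11/3)*(⅒) + 15*(-⅒)) = -143*(11/30 - 3/2) = -143*(-17/15) = 2431/15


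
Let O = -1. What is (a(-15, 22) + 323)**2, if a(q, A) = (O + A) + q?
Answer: 108241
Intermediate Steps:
a(q, A) = -1 + A + q (a(q, A) = (-1 + A) + q = -1 + A + q)
(a(-15, 22) + 323)**2 = ((-1 + 22 - 15) + 323)**2 = (6 + 323)**2 = 329**2 = 108241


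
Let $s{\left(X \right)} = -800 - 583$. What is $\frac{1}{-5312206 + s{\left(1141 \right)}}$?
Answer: $- \frac{1}{5313589} \approx -1.882 \cdot 10^{-7}$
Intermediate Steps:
$s{\left(X \right)} = -1383$ ($s{\left(X \right)} = -800 - 583 = -1383$)
$\frac{1}{-5312206 + s{\left(1141 \right)}} = \frac{1}{-5312206 - 1383} = \frac{1}{-5313589} = - \frac{1}{5313589}$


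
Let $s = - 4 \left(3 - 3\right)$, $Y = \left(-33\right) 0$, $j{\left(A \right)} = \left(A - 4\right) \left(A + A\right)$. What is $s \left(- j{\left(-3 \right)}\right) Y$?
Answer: $0$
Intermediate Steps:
$j{\left(A \right)} = 2 A \left(-4 + A\right)$ ($j{\left(A \right)} = \left(-4 + A\right) 2 A = 2 A \left(-4 + A\right)$)
$Y = 0$
$s = 0$ ($s = \left(-4\right) 0 = 0$)
$s \left(- j{\left(-3 \right)}\right) Y = 0 \left(- 2 \left(-3\right) \left(-4 - 3\right)\right) 0 = 0 \left(- 2 \left(-3\right) \left(-7\right)\right) 0 = 0 \left(\left(-1\right) 42\right) 0 = 0 \left(-42\right) 0 = 0 \cdot 0 = 0$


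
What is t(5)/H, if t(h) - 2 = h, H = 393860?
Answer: 7/393860 ≈ 1.7773e-5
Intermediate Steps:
t(h) = 2 + h
t(5)/H = (2 + 5)/393860 = 7*(1/393860) = 7/393860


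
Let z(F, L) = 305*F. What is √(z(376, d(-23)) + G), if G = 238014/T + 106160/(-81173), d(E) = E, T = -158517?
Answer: √26045002284753989598002/476566683 ≈ 338.64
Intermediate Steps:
G = -4016497238/1429700049 (G = 238014/(-158517) + 106160/(-81173) = 238014*(-1/158517) + 106160*(-1/81173) = -26446/17613 - 106160/81173 = -4016497238/1429700049 ≈ -2.8093)
√(z(376, d(-23)) + G) = √(305*376 - 4016497238/1429700049) = √(114680 - 4016497238/1429700049) = √(163953985122082/1429700049) = √26045002284753989598002/476566683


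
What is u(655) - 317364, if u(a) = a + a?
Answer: -316054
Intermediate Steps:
u(a) = 2*a
u(655) - 317364 = 2*655 - 317364 = 1310 - 317364 = -316054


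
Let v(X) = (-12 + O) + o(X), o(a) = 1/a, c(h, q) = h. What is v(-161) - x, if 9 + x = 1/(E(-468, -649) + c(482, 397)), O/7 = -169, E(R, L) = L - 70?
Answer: -45254278/38157 ≈ -1186.0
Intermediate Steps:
E(R, L) = -70 + L
O = -1183 (O = 7*(-169) = -1183)
v(X) = -1195 + 1/X (v(X) = (-12 - 1183) + 1/X = -1195 + 1/X)
x = -2134/237 (x = -9 + 1/((-70 - 649) + 482) = -9 + 1/(-719 + 482) = -9 + 1/(-237) = -9 - 1/237 = -2134/237 ≈ -9.0042)
v(-161) - x = (-1195 + 1/(-161)) - 1*(-2134/237) = (-1195 - 1/161) + 2134/237 = -192396/161 + 2134/237 = -45254278/38157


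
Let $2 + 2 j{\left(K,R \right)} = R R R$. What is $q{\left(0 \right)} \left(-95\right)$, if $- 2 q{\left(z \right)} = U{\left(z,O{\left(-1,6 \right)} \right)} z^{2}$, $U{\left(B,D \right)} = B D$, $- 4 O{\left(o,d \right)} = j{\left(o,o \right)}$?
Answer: $0$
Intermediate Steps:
$j{\left(K,R \right)} = -1 + \frac{R^{3}}{2}$ ($j{\left(K,R \right)} = -1 + \frac{R R R}{2} = -1 + \frac{R^{2} R}{2} = -1 + \frac{R^{3}}{2}$)
$O{\left(o,d \right)} = \frac{1}{4} - \frac{o^{3}}{8}$ ($O{\left(o,d \right)} = - \frac{-1 + \frac{o^{3}}{2}}{4} = \frac{1}{4} - \frac{o^{3}}{8}$)
$q{\left(z \right)} = - \frac{3 z^{3}}{16}$ ($q{\left(z \right)} = - \frac{z \left(\frac{1}{4} - \frac{\left(-1\right)^{3}}{8}\right) z^{2}}{2} = - \frac{z \left(\frac{1}{4} - - \frac{1}{8}\right) z^{2}}{2} = - \frac{z \left(\frac{1}{4} + \frac{1}{8}\right) z^{2}}{2} = - \frac{z \frac{3}{8} z^{2}}{2} = - \frac{\frac{3 z}{8} z^{2}}{2} = - \frac{\frac{3}{8} z^{3}}{2} = - \frac{3 z^{3}}{16}$)
$q{\left(0 \right)} \left(-95\right) = - \frac{3 \cdot 0^{3}}{16} \left(-95\right) = \left(- \frac{3}{16}\right) 0 \left(-95\right) = 0 \left(-95\right) = 0$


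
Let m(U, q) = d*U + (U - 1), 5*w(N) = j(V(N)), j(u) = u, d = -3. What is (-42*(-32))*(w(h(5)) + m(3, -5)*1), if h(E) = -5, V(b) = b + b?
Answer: -12096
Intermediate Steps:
V(b) = 2*b
w(N) = 2*N/5 (w(N) = (2*N)/5 = 2*N/5)
m(U, q) = -1 - 2*U (m(U, q) = -3*U + (U - 1) = -3*U + (-1 + U) = -1 - 2*U)
(-42*(-32))*(w(h(5)) + m(3, -5)*1) = (-42*(-32))*((⅖)*(-5) + (-1 - 2*3)*1) = 1344*(-2 + (-1 - 6)*1) = 1344*(-2 - 7*1) = 1344*(-2 - 7) = 1344*(-9) = -12096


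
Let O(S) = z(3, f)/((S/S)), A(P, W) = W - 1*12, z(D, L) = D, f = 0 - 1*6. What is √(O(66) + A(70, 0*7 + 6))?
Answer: I*√3 ≈ 1.732*I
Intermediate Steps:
f = -6 (f = 0 - 6 = -6)
A(P, W) = -12 + W (A(P, W) = W - 12 = -12 + W)
O(S) = 3 (O(S) = 3/((S/S)) = 3/1 = 3*1 = 3)
√(O(66) + A(70, 0*7 + 6)) = √(3 + (-12 + (0*7 + 6))) = √(3 + (-12 + (0 + 6))) = √(3 + (-12 + 6)) = √(3 - 6) = √(-3) = I*√3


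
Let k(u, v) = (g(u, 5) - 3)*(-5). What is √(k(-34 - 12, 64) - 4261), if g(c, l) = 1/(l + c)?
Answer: I*√7137321/41 ≈ 65.16*I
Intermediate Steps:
g(c, l) = 1/(c + l)
k(u, v) = 15 - 5/(5 + u) (k(u, v) = (1/(u + 5) - 3)*(-5) = (1/(5 + u) - 3)*(-5) = (-3 + 1/(5 + u))*(-5) = 15 - 5/(5 + u))
√(k(-34 - 12, 64) - 4261) = √(5*(14 + 3*(-34 - 12))/(5 + (-34 - 12)) - 4261) = √(5*(14 + 3*(-46))/(5 - 46) - 4261) = √(5*(14 - 138)/(-41) - 4261) = √(5*(-1/41)*(-124) - 4261) = √(620/41 - 4261) = √(-174081/41) = I*√7137321/41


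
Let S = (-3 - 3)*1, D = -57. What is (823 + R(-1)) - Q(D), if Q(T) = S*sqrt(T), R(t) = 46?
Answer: 869 + 6*I*sqrt(57) ≈ 869.0 + 45.299*I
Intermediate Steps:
S = -6 (S = -6*1 = -6)
Q(T) = -6*sqrt(T)
(823 + R(-1)) - Q(D) = (823 + 46) - (-6)*sqrt(-57) = 869 - (-6)*I*sqrt(57) = 869 + 6*I*sqrt(57)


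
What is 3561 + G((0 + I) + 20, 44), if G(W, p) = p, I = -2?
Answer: 3605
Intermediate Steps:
3561 + G((0 + I) + 20, 44) = 3561 + 44 = 3605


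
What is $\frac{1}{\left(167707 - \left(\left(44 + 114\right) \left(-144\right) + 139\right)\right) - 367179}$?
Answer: $- \frac{1}{176859} \approx -5.6542 \cdot 10^{-6}$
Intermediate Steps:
$\frac{1}{\left(167707 - \left(\left(44 + 114\right) \left(-144\right) + 139\right)\right) - 367179} = \frac{1}{\left(167707 - \left(158 \left(-144\right) + 139\right)\right) - 367179} = \frac{1}{\left(167707 - \left(-22752 + 139\right)\right) - 367179} = \frac{1}{\left(167707 - -22613\right) - 367179} = \frac{1}{\left(167707 + 22613\right) - 367179} = \frac{1}{190320 - 367179} = \frac{1}{-176859} = - \frac{1}{176859}$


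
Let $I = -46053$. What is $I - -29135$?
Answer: $-16918$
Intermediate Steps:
$I - -29135 = -46053 - -29135 = -46053 + 29135 = -16918$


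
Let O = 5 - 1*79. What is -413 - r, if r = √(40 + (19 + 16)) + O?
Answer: -339 - 5*√3 ≈ -347.66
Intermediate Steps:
O = -74 (O = 5 - 79 = -74)
r = -74 + 5*√3 (r = √(40 + (19 + 16)) - 74 = √(40 + 35) - 74 = √75 - 74 = 5*√3 - 74 = -74 + 5*√3 ≈ -65.340)
-413 - r = -413 - (-74 + 5*√3) = -413 + (74 - 5*√3) = -339 - 5*√3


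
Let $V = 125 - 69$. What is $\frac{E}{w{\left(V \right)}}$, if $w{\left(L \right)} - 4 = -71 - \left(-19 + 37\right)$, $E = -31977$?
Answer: $\frac{1881}{5} \approx 376.2$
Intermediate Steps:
$V = 56$
$w{\left(L \right)} = -85$ ($w{\left(L \right)} = 4 - 89 = -85$)
$\frac{E}{w{\left(V \right)}} = - \frac{31977}{-85} = \left(-31977\right) \left(- \frac{1}{85}\right) = \frac{1881}{5}$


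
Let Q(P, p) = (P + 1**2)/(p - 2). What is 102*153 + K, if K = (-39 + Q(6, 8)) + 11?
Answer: 93475/6 ≈ 15579.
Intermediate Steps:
Q(P, p) = (1 + P)/(-2 + p) (Q(P, p) = (P + 1)/(-2 + p) = (1 + P)/(-2 + p))
K = -161/6 (K = (-39 + (1 + 6)/(-2 + 8)) + 11 = (-39 + 7/6) + 11 = -227/6 + 11 = -161/6 ≈ -26.833)
102*153 + K = 102*153 - 161/6 = 15606 - 161/6 = 93475/6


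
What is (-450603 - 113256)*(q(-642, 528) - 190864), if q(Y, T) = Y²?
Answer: -124781996700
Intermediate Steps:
(-450603 - 113256)*(q(-642, 528) - 190864) = (-450603 - 113256)*((-642)² - 190864) = -563859*(412164 - 190864) = -563859*221300 = -124781996700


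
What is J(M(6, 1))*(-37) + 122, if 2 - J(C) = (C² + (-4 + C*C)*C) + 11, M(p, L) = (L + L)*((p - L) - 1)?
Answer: 20583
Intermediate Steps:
M(p, L) = 2*L*(-1 + p - L) (M(p, L) = (2*L)*(-1 + p - L) = 2*L*(-1 + p - L))
J(C) = -9 - C² - C*(-4 + C²) (J(C) = 2 - ((C² + (-4 + C*C)*C) + 11) = 2 - ((C² + (-4 + C²)*C) + 11) = 2 - ((C² + C*(-4 + C²)) + 11) = 2 - (11 + C² + C*(-4 + C²)) = 2 + (-11 - C² - C*(-4 + C²)) = -9 - C² - C*(-4 + C²))
J(M(6, 1))*(-37) + 122 = (-9 - (2*1*(-1 + 6 - 1*1))² - (2*1*(-1 + 6 - 1*1))³ + 4*(2*1*(-1 + 6 - 1*1)))*(-37) + 122 = (-9 - (2*1*(-1 + 6 - 1))² - (2*1*(-1 + 6 - 1))³ + 4*(2*1*(-1 + 6 - 1)))*(-37) + 122 = (-9 - (2*1*4)² - (2*1*4)³ + 4*(2*1*4))*(-37) + 122 = (-9 - 1*8² - 1*8³ + 4*8)*(-37) + 122 = (-9 - 1*64 - 1*512 + 32)*(-37) + 122 = (-9 - 64 - 512 + 32)*(-37) + 122 = -553*(-37) + 122 = 20461 + 122 = 20583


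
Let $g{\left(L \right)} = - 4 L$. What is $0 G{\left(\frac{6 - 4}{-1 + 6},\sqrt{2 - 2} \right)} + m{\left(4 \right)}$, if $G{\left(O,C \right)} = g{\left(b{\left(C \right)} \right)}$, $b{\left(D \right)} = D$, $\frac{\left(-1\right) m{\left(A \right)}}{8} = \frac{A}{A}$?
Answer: $-8$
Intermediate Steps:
$m{\left(A \right)} = -8$ ($m{\left(A \right)} = - 8 \frac{A}{A} = \left(-8\right) 1 = -8$)
$G{\left(O,C \right)} = - 4 C$
$0 G{\left(\frac{6 - 4}{-1 + 6},\sqrt{2 - 2} \right)} + m{\left(4 \right)} = 0 \left(- 4 \sqrt{2 - 2}\right) - 8 = 0 \left(- 4 \sqrt{0}\right) - 8 = 0 \left(\left(-4\right) 0\right) - 8 = 0 \cdot 0 - 8 = 0 - 8 = -8$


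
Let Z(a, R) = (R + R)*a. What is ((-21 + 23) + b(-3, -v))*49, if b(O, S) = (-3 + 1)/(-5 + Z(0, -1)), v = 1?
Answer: 588/5 ≈ 117.60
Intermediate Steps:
Z(a, R) = 2*R*a (Z(a, R) = (2*R)*a = 2*R*a)
b(O, S) = 2/5 (b(O, S) = (-3 + 1)/(-5 + 2*(-1)*0) = -2/(-5 + 0) = -2/(-5) = -2*(-1/5) = 2/5)
((-21 + 23) + b(-3, -v))*49 = ((-21 + 23) + 2/5)*49 = (2 + 2/5)*49 = (12/5)*49 = 588/5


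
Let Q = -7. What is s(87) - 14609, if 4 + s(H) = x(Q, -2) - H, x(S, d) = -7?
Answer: -14707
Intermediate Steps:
s(H) = -11 - H (s(H) = -4 + (-7 - H) = -11 - H)
s(87) - 14609 = (-11 - 1*87) - 14609 = (-11 - 87) - 14609 = -98 - 14609 = -14707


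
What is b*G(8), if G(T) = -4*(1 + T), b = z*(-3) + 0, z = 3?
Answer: 324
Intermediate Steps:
b = -9 (b = 3*(-3) + 0 = -9 + 0 = -9)
G(T) = -4 - 4*T
b*G(8) = -9*(-4 - 4*8) = -9*(-4 - 32) = -9*(-36) = 324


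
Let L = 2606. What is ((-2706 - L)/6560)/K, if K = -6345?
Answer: 166/1300725 ≈ 0.00012762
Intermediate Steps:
((-2706 - L)/6560)/K = ((-2706 - 1*2606)/6560)/(-6345) = ((-2706 - 2606)*(1/6560))*(-1/6345) = -5312*1/6560*(-1/6345) = -166/205*(-1/6345) = 166/1300725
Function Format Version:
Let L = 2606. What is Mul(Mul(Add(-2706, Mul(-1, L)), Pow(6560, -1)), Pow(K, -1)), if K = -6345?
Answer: Rational(166, 1300725) ≈ 0.00012762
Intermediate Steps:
Mul(Mul(Add(-2706, Mul(-1, L)), Pow(6560, -1)), Pow(K, -1)) = Mul(Mul(Add(-2706, Mul(-1, 2606)), Pow(6560, -1)), Pow(-6345, -1)) = Mul(Mul(Add(-2706, -2606), Rational(1, 6560)), Rational(-1, 6345)) = Mul(Mul(-5312, Rational(1, 6560)), Rational(-1, 6345)) = Mul(Rational(-166, 205), Rational(-1, 6345)) = Rational(166, 1300725)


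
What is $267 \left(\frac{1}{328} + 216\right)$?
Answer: $\frac{18916683}{328} \approx 57673.0$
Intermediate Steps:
$267 \left(\frac{1}{328} + 216\right) = 267 \cdot \frac{70849}{328} = \frac{18916683}{328}$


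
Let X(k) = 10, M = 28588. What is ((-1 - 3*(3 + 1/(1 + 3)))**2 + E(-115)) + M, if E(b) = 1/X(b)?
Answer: 2296293/80 ≈ 28704.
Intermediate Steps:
E(b) = 1/10
((-1 - 3*(3 + 1/(1 + 3)))**2 + E(-115)) + M = ((-1 - 3*(3 + 1/(1 + 3)))**2 + 1/10) + 28588 = ((-1 - 3*(3 + 1/4))**2 + 1/10) + 28588 = ((-1 - 3*13/4)**2 + 1/10) + 28588 = ((-1 - 39/4)**2 + 1/10) + 28588 = ((-43/4)**2 + 1/10) + 28588 = (1849/16 + 1/10) + 28588 = 9253/80 + 28588 = 2296293/80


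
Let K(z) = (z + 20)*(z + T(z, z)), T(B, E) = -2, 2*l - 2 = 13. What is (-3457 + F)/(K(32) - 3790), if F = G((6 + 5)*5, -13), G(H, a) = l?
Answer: 6899/4460 ≈ 1.5469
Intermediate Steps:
l = 15/2 (l = 1 + (½)*13 = 1 + 13/2 = 15/2 ≈ 7.5000)
G(H, a) = 15/2
K(z) = (-2 + z)*(20 + z) (K(z) = (z + 20)*(z - 2) = (20 + z)*(-2 + z) = (-2 + z)*(20 + z))
F = 15/2 ≈ 7.5000
(-3457 + F)/(K(32) - 3790) = (-3457 + 15/2)/((-40 + 32² + 18*32) - 3790) = -6899/(2*((-40 + 1024 + 576) - 3790)) = -6899/(2*(1560 - 3790)) = -6899/2/(-2230) = -6899/2*(-1/2230) = 6899/4460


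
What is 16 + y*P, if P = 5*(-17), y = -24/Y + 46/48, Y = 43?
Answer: -18593/1032 ≈ -18.016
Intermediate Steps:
y = 413/1032 (y = -24/43 + 46/48 = -24*1/43 + 46*(1/48) = -24/43 + 23/24 = 413/1032 ≈ 0.40019)
P = -85
16 + y*P = 16 + (413/1032)*(-85) = 16 - 35105/1032 = -18593/1032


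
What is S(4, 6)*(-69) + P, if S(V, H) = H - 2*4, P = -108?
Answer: 30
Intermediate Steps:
S(V, H) = -8 + H (S(V, H) = H - 8 = -8 + H)
S(4, 6)*(-69) + P = (-8 + 6)*(-69) - 108 = -2*(-69) - 108 = 138 - 108 = 30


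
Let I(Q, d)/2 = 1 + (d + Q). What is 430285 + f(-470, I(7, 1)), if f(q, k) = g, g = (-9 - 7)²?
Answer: 430541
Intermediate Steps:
I(Q, d) = 2 + 2*Q + 2*d (I(Q, d) = 2*(1 + (d + Q)) = 2*(1 + (Q + d)) = 2*(1 + Q + d) = 2 + 2*Q + 2*d)
g = 256 (g = (-16)² = 256)
f(q, k) = 256
430285 + f(-470, I(7, 1)) = 430285 + 256 = 430541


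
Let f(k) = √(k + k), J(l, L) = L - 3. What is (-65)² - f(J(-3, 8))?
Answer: 4225 - √10 ≈ 4221.8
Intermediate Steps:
J(l, L) = -3 + L
f(k) = √2*√k (f(k) = √(2*k) = √2*√k)
(-65)² - f(J(-3, 8)) = (-65)² - √2*√(-3 + 8) = 4225 - √2*√5 = 4225 - √10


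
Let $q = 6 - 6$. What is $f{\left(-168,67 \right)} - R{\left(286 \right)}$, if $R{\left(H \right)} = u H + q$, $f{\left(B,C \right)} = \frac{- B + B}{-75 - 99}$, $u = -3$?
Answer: $858$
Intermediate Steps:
$f{\left(B,C \right)} = 0$ ($f{\left(B,C \right)} = \frac{0}{-174} = 0 \left(- \frac{1}{174}\right) = 0$)
$q = 0$ ($q = 6 - 6 = 0$)
$R{\left(H \right)} = - 3 H$ ($R{\left(H \right)} = - 3 H + 0 = - 3 H$)
$f{\left(-168,67 \right)} - R{\left(286 \right)} = 0 - \left(-3\right) 286 = 0 - -858 = 0 + 858 = 858$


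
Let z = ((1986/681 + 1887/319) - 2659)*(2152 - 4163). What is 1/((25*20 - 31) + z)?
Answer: 72413/385958214737 ≈ 1.8762e-7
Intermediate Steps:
z = 385924253040/72413 (z = ((1986*(1/681) + 1887*(1/319)) - 2659)*(-2011) = ((662/227 + 1887/319) - 2659)*(-2011) = (639527/72413 - 2659)*(-2011) = -191906640/72413*(-2011) = 385924253040/72413 ≈ 5.3295e+6)
1/((25*20 - 31) + z) = 1/((25*20 - 31) + 385924253040/72413) = 1/((500 - 31) + 385924253040/72413) = 1/(469 + 385924253040/72413) = 1/(385958214737/72413) = 72413/385958214737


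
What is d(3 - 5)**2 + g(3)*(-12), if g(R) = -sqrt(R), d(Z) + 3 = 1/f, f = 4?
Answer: 121/16 + 12*sqrt(3) ≈ 28.347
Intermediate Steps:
d(Z) = -11/4 (d(Z) = -3 + 1/4 = -11/4)
d(3 - 5)**2 + g(3)*(-12) = (-11/4)**2 - sqrt(3)*(-12) = 121/16 + 12*sqrt(3)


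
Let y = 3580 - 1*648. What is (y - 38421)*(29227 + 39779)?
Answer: -2448953934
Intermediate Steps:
y = 2932 (y = 3580 - 648 = 2932)
(y - 38421)*(29227 + 39779) = (2932 - 38421)*(29227 + 39779) = -35489*69006 = -2448953934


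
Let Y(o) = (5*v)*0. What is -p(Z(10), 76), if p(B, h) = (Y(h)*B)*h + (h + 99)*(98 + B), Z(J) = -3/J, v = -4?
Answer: -34195/2 ≈ -17098.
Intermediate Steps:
Y(o) = 0 (Y(o) = (5*(-4))*0 = -20*0 = 0)
p(B, h) = (98 + B)*(99 + h) (p(B, h) = (0*B)*h + (h + 99)*(98 + B) = 0*h + (99 + h)*(98 + B) = 0 + (98 + B)*(99 + h) = (98 + B)*(99 + h))
-p(Z(10), 76) = -(9702 + 98*76 + 99*(-3/10) - 3/10*76) = -(9702 + 7448 + 99*(-3*⅒) - 3*⅒*76) = -(9702 + 7448 + 99*(-3/10) - 3/10*76) = -(9702 + 7448 - 297/10 - 114/5) = -1*34195/2 = -34195/2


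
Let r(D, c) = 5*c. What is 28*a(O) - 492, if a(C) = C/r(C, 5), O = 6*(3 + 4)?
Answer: -11124/25 ≈ -444.96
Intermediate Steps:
O = 42 (O = 6*7 = 42)
a(C) = C/25 (a(C) = C/((5*5)) = C/25)
28*a(O) - 492 = 28*((1/25)*42) - 492 = 28*(42/25) - 492 = 1176/25 - 492 = -11124/25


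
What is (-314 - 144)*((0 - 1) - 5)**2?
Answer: -16488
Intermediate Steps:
(-314 - 144)*((0 - 1) - 5)**2 = -458*(-1 - 5)**2 = -458*(-6)**2 = -458*36 = -16488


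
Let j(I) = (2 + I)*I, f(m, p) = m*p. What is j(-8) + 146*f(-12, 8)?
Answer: -13968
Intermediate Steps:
j(I) = I*(2 + I)
j(-8) + 146*f(-12, 8) = -8*(2 - 8) + 146*(-12*8) = -8*(-6) + 146*(-96) = 48 - 14016 = -13968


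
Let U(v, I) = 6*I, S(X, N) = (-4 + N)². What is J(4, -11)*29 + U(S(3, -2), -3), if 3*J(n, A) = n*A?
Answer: -1330/3 ≈ -443.33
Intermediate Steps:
J(n, A) = A*n/3 (J(n, A) = (n*A)/3 = (A*n)/3 = A*n/3)
J(4, -11)*29 + U(S(3, -2), -3) = ((⅓)*(-11)*4)*29 + 6*(-3) = -44/3*29 - 18 = -1276/3 - 18 = -1330/3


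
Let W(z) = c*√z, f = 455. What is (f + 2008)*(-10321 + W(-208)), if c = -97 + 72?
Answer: -25420623 - 246300*I*√13 ≈ -2.5421e+7 - 8.8805e+5*I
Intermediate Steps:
c = -25
W(z) = -25*√z
(f + 2008)*(-10321 + W(-208)) = (455 + 2008)*(-10321 - 100*I*√13) = 2463*(-10321 - 100*I*√13) = -25420623 - 246300*I*√13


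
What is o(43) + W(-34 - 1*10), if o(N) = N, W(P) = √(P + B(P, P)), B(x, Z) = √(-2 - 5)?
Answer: 43 + √(-44 + I*√7) ≈ 43.199 + 6.6362*I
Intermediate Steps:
B(x, Z) = I*√7 (B(x, Z) = √(-7) = I*√7)
W(P) = √(P + I*√7)
o(43) + W(-34 - 1*10) = 43 + √((-34 - 1*10) + I*√7) = 43 + √((-34 - 10) + I*√7) = 43 + √(-44 + I*√7)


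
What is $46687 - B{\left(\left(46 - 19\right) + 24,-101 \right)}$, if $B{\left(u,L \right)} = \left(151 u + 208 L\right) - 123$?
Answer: $60117$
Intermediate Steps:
$B{\left(u,L \right)} = -123 + 151 u + 208 L$
$46687 - B{\left(\left(46 - 19\right) + 24,-101 \right)} = 46687 - \left(-123 + 151 \left(\left(46 - 19\right) + 24\right) + 208 \left(-101\right)\right) = 46687 - \left(-123 + 151 \left(27 + 24\right) - 21008\right) = 46687 - \left(-123 + 151 \cdot 51 - 21008\right) = 46687 - \left(-123 + 7701 - 21008\right) = 46687 - -13430 = 46687 + 13430 = 60117$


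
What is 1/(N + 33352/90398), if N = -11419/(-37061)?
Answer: 152283649/103105147 ≈ 1.4770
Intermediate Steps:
N = 11419/37061 (N = -11419*(-1/37061) = 11419/37061 ≈ 0.30811)
1/(N + 33352/90398) = 1/(11419/37061 + 33352/90398) = 1/(11419/37061 + 33352*(1/90398)) = 1/(11419/37061 + 1516/4109) = 1/(103105147/152283649) = 152283649/103105147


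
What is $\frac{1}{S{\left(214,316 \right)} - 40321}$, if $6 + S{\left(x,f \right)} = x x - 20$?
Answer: $\frac{1}{5449} \approx 0.00018352$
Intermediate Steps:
$S{\left(x,f \right)} = -26 + x^{2}$ ($S{\left(x,f \right)} = -6 + \left(x x - 20\right) = -6 + \left(x^{2} - 20\right) = -6 + \left(-20 + x^{2}\right) = -26 + x^{2}$)
$\frac{1}{S{\left(214,316 \right)} - 40321} = \frac{1}{\left(-26 + 214^{2}\right) - 40321} = \frac{1}{\left(-26 + 45796\right) - 40321} = \frac{1}{45770 - 40321} = \frac{1}{5449}$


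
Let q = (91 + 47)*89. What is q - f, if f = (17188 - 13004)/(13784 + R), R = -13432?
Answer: 539885/44 ≈ 12270.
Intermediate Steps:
q = 12282 (q = 138*89 = 12282)
f = 523/44 (f = (17188 - 13004)/(13784 - 13432) = 4184/352 = 4184*(1/352) = 523/44 ≈ 11.886)
q - f = 12282 - 1*523/44 = 12282 - 523/44 = 539885/44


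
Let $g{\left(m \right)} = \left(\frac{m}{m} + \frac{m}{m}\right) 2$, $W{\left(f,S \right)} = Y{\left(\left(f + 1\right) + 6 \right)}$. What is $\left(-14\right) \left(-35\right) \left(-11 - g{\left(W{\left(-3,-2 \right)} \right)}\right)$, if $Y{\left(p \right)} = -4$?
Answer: $-7350$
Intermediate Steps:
$W{\left(f,S \right)} = -4$
$g{\left(m \right)} = 4$ ($g{\left(m \right)} = \left(1 + 1\right) 2 = 2 \cdot 2 = 4$)
$\left(-14\right) \left(-35\right) \left(-11 - g{\left(W{\left(-3,-2 \right)} \right)}\right) = \left(-14\right) \left(-35\right) \left(-11 - 4\right) = 490 \left(-11 - 4\right) = 490 \left(-15\right) = -7350$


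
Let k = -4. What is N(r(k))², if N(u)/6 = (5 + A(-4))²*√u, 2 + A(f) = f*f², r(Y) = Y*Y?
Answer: 7975204416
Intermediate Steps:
r(Y) = Y²
A(f) = -2 + f³ (A(f) = -2 + f*f² = -2 + f³)
N(u) = 22326*√u (N(u) = 6*((5 + (-2 + (-4)³))²*√u) = 6*((5 + (-2 - 64))²*√u) = 6*((5 - 66)²*√u) = 6*((-61)²*√u) = 6*(3721*√u) = 22326*√u)
N(r(k))² = (22326*√((-4)²))² = (22326*√16)² = (22326*4)² = 89304² = 7975204416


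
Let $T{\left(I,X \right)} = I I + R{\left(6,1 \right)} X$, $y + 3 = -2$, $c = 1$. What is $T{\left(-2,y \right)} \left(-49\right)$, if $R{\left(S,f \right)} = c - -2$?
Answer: $539$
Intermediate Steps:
$y = -5$ ($y = -3 - 2 = -5$)
$R{\left(S,f \right)} = 3$ ($R{\left(S,f \right)} = 1 - -2 = 1 + 2 = 3$)
$T{\left(I,X \right)} = I^{2} + 3 X$ ($T{\left(I,X \right)} = I I + 3 X = I^{2} + 3 X$)
$T{\left(-2,y \right)} \left(-49\right) = \left(\left(-2\right)^{2} + 3 \left(-5\right)\right) \left(-49\right) = \left(4 - 15\right) \left(-49\right) = \left(-11\right) \left(-49\right) = 539$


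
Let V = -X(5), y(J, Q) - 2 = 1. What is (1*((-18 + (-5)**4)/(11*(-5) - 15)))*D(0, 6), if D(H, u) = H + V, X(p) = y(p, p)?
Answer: 1821/70 ≈ 26.014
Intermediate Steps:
y(J, Q) = 3 (y(J, Q) = 2 + 1 = 3)
X(p) = 3
V = -3 (V = -1*3 = -3)
D(H, u) = -3 + H (D(H, u) = H - 3 = -3 + H)
(1*((-18 + (-5)**4)/(11*(-5) - 15)))*D(0, 6) = (1*((-18 + (-5)**4)/(11*(-5) - 15)))*(-3 + 0) = (1*((-18 + 625)/(-55 - 15)))*(-3) = (1*(607/(-70)))*(-3) = (1*(607*(-1/70)))*(-3) = (1*(-607/70))*(-3) = -607/70*(-3) = 1821/70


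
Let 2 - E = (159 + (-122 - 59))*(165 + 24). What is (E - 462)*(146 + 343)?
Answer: 1808322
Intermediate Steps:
E = 4160 (E = 2 - (159 + (-122 - 59))*(165 + 24) = 2 - (159 - 181)*189 = 2 - (-22)*189 = 2 - 1*(-4158) = 2 + 4158 = 4160)
(E - 462)*(146 + 343) = (4160 - 462)*(146 + 343) = 3698*489 = 1808322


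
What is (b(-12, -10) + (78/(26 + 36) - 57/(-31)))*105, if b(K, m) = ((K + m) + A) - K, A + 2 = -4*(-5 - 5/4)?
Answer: 52395/31 ≈ 1690.2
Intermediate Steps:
A = 23 (A = -2 - 4*(-5 - 5/4) = -2 - 4*(-25/4) = -2 + 25 = 23)
b(K, m) = 23 + m (b(K, m) = ((K + m) + 23) - K = (23 + K + m) - K = 23 + m)
(b(-12, -10) + (78/(26 + 36) - 57/(-31)))*105 = ((23 - 10) + (78/(26 + 36) - 57/(-31)))*105 = (13 + (78/62 - 57*(-1/31)))*105 = (13 + (78*(1/62) + 57/31))*105 = (13 + (39/31 + 57/31))*105 = (13 + 96/31)*105 = (499/31)*105 = 52395/31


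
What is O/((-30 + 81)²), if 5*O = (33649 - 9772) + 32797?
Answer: 56674/13005 ≈ 4.3579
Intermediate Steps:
O = 56674/5 (O = ((33649 - 9772) + 32797)/5 = (23877 + 32797)/5 = (⅕)*56674 = 56674/5 ≈ 11335.)
O/((-30 + 81)²) = 56674/(5*((-30 + 81)²)) = 56674/(5*(51²)) = (56674/5)/2601 = (56674/5)*(1/2601) = 56674/13005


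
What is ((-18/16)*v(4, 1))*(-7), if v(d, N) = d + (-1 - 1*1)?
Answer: 63/4 ≈ 15.750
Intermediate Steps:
v(d, N) = -2 + d (v(d, N) = d + (-1 - 1) = d - 2 = -2 + d)
((-18/16)*v(4, 1))*(-7) = ((-18/16)*(-2 + 4))*(-7) = (-18*1/16*2)*(-7) = -9/8*2*(-7) = -9/4*(-7) = 63/4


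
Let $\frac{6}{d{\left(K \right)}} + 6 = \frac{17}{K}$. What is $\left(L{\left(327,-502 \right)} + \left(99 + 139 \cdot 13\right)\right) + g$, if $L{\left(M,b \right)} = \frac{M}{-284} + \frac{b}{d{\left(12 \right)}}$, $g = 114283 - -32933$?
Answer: $\frac{95533261}{639} \approx 1.495 \cdot 10^{5}$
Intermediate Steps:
$g = 147216$ ($g = 114283 + 32933 = 147216$)
$d{\left(K \right)} = \frac{6}{-6 + \frac{17}{K}}$
$L{\left(M,b \right)} = - \frac{55 b}{72} - \frac{M}{284}$ ($L{\left(M,b \right)} = \frac{M}{-284} + \frac{b}{\left(-6\right) 12 \frac{1}{-17 + 6 \cdot 12}} = M \left(- \frac{1}{284}\right) + \frac{b}{\left(-6\right) 12 \frac{1}{-17 + 72}} = - \frac{M}{284} + \frac{b}{\left(-6\right) 12 \cdot \frac{1}{55}} = - \frac{M}{284} + \frac{b}{- \frac{72}{55}} = - \frac{M}{284} + b \left(- \frac{55}{72}\right) = - \frac{M}{284} - \frac{55 b}{72} = - \frac{55 b}{72} - \frac{M}{284}$)
$\left(L{\left(327,-502 \right)} + \left(99 + 139 \cdot 13\right)\right) + g = \left(\left(\left(- \frac{55}{72}\right) \left(-502\right) - \frac{327}{284}\right) + \left(99 + 139 \cdot 13\right)\right) + 147216 = \left(\left(\frac{13805}{36} - \frac{327}{284}\right) + \left(99 + 1807\right)\right) + 147216 = \left(\frac{244303}{639} + 1906\right) + 147216 = \frac{1462237}{639} + 147216 = \frac{95533261}{639}$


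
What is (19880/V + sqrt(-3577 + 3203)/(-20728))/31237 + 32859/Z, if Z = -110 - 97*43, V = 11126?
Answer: -1903304299363/247971832037 - I*sqrt(374)/647480536 ≈ -7.6755 - 2.9868e-8*I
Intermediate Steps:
Z = -4281 (Z = -110 - 4171 = -4281)
(19880/V + sqrt(-3577 + 3203)/(-20728))/31237 + 32859/Z = (19880/11126 + sqrt(-3577 + 3203)/(-20728))/31237 + 32859/(-4281) = (19880*(1/11126) + sqrt(-374)*(-1/20728))*(1/31237) + 32859*(-1/4281) = (9940/5563 + (I*sqrt(374))*(-1/20728))*(1/31237) - 10953/1427 = (9940/5563 - I*sqrt(374)/20728)*(1/31237) - 10953/1427 = (9940/173771431 - I*sqrt(374)/647480536) - 10953/1427 = -1903304299363/247971832037 - I*sqrt(374)/647480536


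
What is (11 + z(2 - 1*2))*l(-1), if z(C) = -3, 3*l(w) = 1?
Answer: 8/3 ≈ 2.6667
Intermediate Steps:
l(w) = ⅓ (l(w) = (⅓)*1 = ⅓)
(11 + z(2 - 1*2))*l(-1) = (11 - 3)*(⅓) = 8*(⅓) = 8/3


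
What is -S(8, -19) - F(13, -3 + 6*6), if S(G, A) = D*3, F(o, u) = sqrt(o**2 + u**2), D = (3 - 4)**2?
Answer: -3 - sqrt(1258) ≈ -38.468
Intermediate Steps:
D = 1 (D = (-1)**2 = 1)
S(G, A) = 3 (S(G, A) = 1*3 = 3)
-S(8, -19) - F(13, -3 + 6*6) = -1*3 - sqrt(13**2 + (-3 + 6*6)**2) = -3 - sqrt(169 + (-3 + 36)**2) = -3 - sqrt(169 + 33**2) = -3 - sqrt(169 + 1089) = -3 - sqrt(1258)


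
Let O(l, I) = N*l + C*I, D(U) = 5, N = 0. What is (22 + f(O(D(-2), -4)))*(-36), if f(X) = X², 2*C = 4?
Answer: -3096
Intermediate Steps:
C = 2 (C = (½)*4 = 2)
O(l, I) = 2*I (O(l, I) = 0*l + 2*I = 0 + 2*I = 2*I)
(22 + f(O(D(-2), -4)))*(-36) = (22 + (2*(-4))²)*(-36) = (22 + (-8)²)*(-36) = (22 + 64)*(-36) = 86*(-36) = -3096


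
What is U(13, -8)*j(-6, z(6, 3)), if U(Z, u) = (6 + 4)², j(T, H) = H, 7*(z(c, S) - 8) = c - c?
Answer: 800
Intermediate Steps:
z(c, S) = 8 (z(c, S) = 8 + (c - c)/7 = 8 + (⅐)*0 = 8 + 0 = 8)
U(Z, u) = 100 (U(Z, u) = 10² = 100)
U(13, -8)*j(-6, z(6, 3)) = 100*8 = 800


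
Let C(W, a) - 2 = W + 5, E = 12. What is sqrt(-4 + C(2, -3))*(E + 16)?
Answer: 28*sqrt(5) ≈ 62.610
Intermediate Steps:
C(W, a) = 7 + W (C(W, a) = 2 + (W + 5) = 2 + (5 + W) = 7 + W)
sqrt(-4 + C(2, -3))*(E + 16) = sqrt(-4 + (7 + 2))*(12 + 16) = sqrt(-4 + 9)*28 = sqrt(5)*28 = 28*sqrt(5)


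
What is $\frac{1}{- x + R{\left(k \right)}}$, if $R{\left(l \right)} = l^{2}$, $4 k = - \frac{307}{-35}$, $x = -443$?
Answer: $\frac{19600}{8777049} \approx 0.0022331$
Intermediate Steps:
$k = \frac{307}{140}$ ($k = \frac{\left(-307\right) \frac{1}{-35}}{4} = \frac{\left(-307\right) \left(- \frac{1}{35}\right)}{4} = \frac{1}{4} \cdot \frac{307}{35} = \frac{307}{140} \approx 2.1929$)
$\frac{1}{- x + R{\left(k \right)}} = \frac{1}{\left(-1\right) \left(-443\right) + \left(\frac{307}{140}\right)^{2}} = \frac{1}{443 + \frac{94249}{19600}} = \frac{1}{\frac{8777049}{19600}} = \frac{19600}{8777049}$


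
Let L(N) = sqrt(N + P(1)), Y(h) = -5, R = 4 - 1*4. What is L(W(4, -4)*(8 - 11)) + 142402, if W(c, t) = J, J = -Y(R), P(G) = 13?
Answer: 142402 + I*sqrt(2) ≈ 1.424e+5 + 1.4142*I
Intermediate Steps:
R = 0 (R = 4 - 4 = 0)
J = 5 (J = -1*(-5) = 5)
W(c, t) = 5
L(N) = sqrt(13 + N) (L(N) = sqrt(N + 13) = sqrt(13 + N))
L(W(4, -4)*(8 - 11)) + 142402 = sqrt(13 + 5*(8 - 11)) + 142402 = sqrt(13 + 5*(-3)) + 142402 = sqrt(13 - 15) + 142402 = sqrt(-2) + 142402 = I*sqrt(2) + 142402 = 142402 + I*sqrt(2)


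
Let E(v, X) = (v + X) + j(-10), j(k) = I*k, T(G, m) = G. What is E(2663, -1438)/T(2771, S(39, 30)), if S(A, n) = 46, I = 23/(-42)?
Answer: 1520/3423 ≈ 0.44406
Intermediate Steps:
I = -23/42 (I = 23*(-1/42) = -23/42 ≈ -0.54762)
j(k) = -23*k/42
E(v, X) = 115/21 + X + v (E(v, X) = (v + X) - 23/42*(-10) = (X + v) + 115/21 = 115/21 + X + v)
E(2663, -1438)/T(2771, S(39, 30)) = (115/21 - 1438 + 2663)/2771 = (25840/21)*(1/2771) = 1520/3423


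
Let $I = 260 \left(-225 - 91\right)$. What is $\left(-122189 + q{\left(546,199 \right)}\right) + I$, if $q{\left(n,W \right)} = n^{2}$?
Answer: $93767$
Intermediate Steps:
$I = -82160$ ($I = 260 \left(-316\right) = -82160$)
$\left(-122189 + q{\left(546,199 \right)}\right) + I = \left(-122189 + 546^{2}\right) - 82160 = \left(-122189 + 298116\right) - 82160 = 175927 - 82160 = 93767$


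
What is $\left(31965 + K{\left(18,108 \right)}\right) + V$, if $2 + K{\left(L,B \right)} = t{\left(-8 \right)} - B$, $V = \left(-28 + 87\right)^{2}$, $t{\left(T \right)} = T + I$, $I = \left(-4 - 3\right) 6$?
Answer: $35286$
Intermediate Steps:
$I = -42$ ($I = \left(-7\right) 6 = -42$)
$t{\left(T \right)} = -42 + T$ ($t{\left(T \right)} = T - 42 = -42 + T$)
$V = 3481$ ($V = 59^{2} = 3481$)
$K{\left(L,B \right)} = -52 - B$ ($K{\left(L,B \right)} = -2 - \left(50 + B\right) = -52 - B$)
$\left(31965 + K{\left(18,108 \right)}\right) + V = \left(31965 - 160\right) + 3481 = 31805 + 3481 = 35286$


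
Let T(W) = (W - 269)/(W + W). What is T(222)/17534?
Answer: -47/7785096 ≈ -6.0372e-6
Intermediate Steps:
T(W) = (-269 + W)/(2*W) (T(W) = (-269 + W)/((2*W)) = (-269 + W)*(1/(2*W)) = (-269 + W)/(2*W))
T(222)/17534 = ((½)*(-269 + 222)/222)/17534 = ((½)*(1/222)*(-47))*(1/17534) = -47/444*1/17534 = -47/7785096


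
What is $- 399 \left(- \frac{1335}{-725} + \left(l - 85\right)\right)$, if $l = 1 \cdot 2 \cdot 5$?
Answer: $\frac{4232592}{145} \approx 29190.0$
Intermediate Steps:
$l = 10$ ($l = 2 \cdot 5 = 10$)
$- 399 \left(- \frac{1335}{-725} + \left(l - 85\right)\right) = - 399 \left(- \frac{1335}{-725} + \left(10 - 85\right)\right) = - 399 \left(\left(-1335\right) \left(- \frac{1}{725}\right) + \left(10 - 85\right)\right) = - 399 \left(\frac{267}{145} - 75\right) = \left(-399\right) \left(- \frac{10608}{145}\right) = \frac{4232592}{145}$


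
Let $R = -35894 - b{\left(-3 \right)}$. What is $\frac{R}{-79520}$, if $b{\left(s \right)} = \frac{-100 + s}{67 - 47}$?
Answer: $\frac{717777}{1590400} \approx 0.45132$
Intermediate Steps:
$b{\left(s \right)} = -5 + \frac{s}{20}$ ($b{\left(s \right)} = \frac{-100 + s}{20} = \left(-100 + s\right) \frac{1}{20} = -5 + \frac{s}{20}$)
$R = - \frac{717777}{20}$ ($R = -35894 - \left(-5 + \frac{1}{20} \left(-3\right)\right) = -35894 - \left(-5 - \frac{3}{20}\right) = -35894 - - \frac{103}{20} = -35894 + \frac{103}{20} = - \frac{717777}{20} \approx -35889.0$)
$\frac{R}{-79520} = - \frac{717777}{20 \left(-79520\right)} = \left(- \frac{717777}{20}\right) \left(- \frac{1}{79520}\right) = \frac{717777}{1590400}$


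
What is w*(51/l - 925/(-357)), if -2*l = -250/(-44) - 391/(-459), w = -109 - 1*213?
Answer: 829839586/197931 ≈ 4192.6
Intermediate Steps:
w = -322 (w = -109 - 213 = -322)
l = -3881/1188 (l = -(-250/(-44) - 391/(-459))/2 = -(-250*(-1/44) - 391*(-1/459))/2 = -(125/22 + 23/27)/2 = -1/2*3881/594 = -3881/1188 ≈ -3.2668)
w*(51/l - 925/(-357)) = -322*(51/(-3881/1188) - 925/(-357)) = -322*(51*(-1188/3881) - 925*(-1/357)) = -322*(-60588/3881 + 925/357) = -322*(-18039991/1385517) = 829839586/197931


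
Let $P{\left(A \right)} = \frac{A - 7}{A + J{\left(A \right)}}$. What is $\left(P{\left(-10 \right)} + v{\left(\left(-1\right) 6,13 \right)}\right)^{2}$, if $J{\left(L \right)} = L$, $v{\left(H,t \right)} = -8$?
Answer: $\frac{20449}{400} \approx 51.122$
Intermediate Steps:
$P{\left(A \right)} = \frac{-7 + A}{2 A}$ ($P{\left(A \right)} = \frac{A - 7}{A + A} = \frac{-7 + A}{2 A}$)
$\left(P{\left(-10 \right)} + v{\left(\left(-1\right) 6,13 \right)}\right)^{2} = \left(\frac{-7 - 10}{2 \left(-10\right)} - 8\right)^{2} = \left(\frac{1}{2} \left(- \frac{1}{10}\right) \left(-17\right) - 8\right)^{2} = \left(\frac{17}{20} - 8\right)^{2} = \left(- \frac{143}{20}\right)^{2} = \frac{20449}{400}$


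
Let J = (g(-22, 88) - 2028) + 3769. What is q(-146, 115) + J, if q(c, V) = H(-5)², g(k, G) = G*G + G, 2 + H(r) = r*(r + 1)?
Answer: 9897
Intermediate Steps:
H(r) = -2 + r*(1 + r) (H(r) = -2 + r*(r + 1) = -2 + r*(1 + r))
g(k, G) = G + G² (g(k, G) = G² + G = G + G²)
q(c, V) = 324 (q(c, V) = (-2 - 5 + (-5)²)² = (-2 - 5 + 25)² = 18² = 324)
J = 9573 (J = (88*(1 + 88) - 2028) + 3769 = (88*89 - 2028) + 3769 = (7832 - 2028) + 3769 = 5804 + 3769 = 9573)
q(-146, 115) + J = 324 + 9573 = 9897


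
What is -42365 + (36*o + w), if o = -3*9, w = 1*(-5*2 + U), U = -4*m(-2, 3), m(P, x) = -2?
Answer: -43339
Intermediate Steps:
U = 8 (U = -4*(-2) = 8)
w = -2 (w = 1*(-5*2 + 8) = 1*(-10 + 8) = 1*(-2) = -2)
o = -27
-42365 + (36*o + w) = -42365 + (36*(-27) - 2) = -42365 + (-972 - 2) = -42365 - 974 = -43339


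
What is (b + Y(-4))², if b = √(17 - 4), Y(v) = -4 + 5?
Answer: (1 + √13)² ≈ 21.211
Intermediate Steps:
Y(v) = 1
b = √13 ≈ 3.6056
(b + Y(-4))² = (√13 + 1)² = (1 + √13)²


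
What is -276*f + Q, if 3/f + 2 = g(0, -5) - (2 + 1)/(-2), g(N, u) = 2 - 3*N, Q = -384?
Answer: -936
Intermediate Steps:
f = 2 (f = 3/(-2 + ((2 - 3*0) - (2 + 1)/(-2))) = 3/(-2 + ((2 + 0) - (-1)*3/2)) = 3/(-2 + (2 - 1*(-3/2))) = 3/(-2 + (2 + 3/2)) = 3/(-2 + 7/2) = 3/(3/2) = 3*(2/3) = 2)
-276*f + Q = -276*2 - 384 = -552 - 384 = -936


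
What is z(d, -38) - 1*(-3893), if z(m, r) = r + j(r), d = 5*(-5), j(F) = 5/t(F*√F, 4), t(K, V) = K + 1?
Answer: 10*(386*I + 14649*√38)/(I + 38*√38) ≈ 3855.0 + 0.021345*I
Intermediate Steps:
t(K, V) = 1 + K
j(F) = 5/(1 + F^(3/2)) (j(F) = 5/(1 + F*√F) = 5/(1 + F^(3/2)))
d = -25
z(m, r) = r + 5/(1 + r^(3/2))
z(d, -38) - 1*(-3893) = (5 - 38 + (-38)^(5/2))/(1 + (-38)^(3/2)) - 1*(-3893) = (5 - 38 + 1444*I*√38)/(1 - 38*I*√38) + 3893 = (-33 + 1444*I*√38)/(1 - 38*I*√38) + 3893 = 3893 + (-33 + 1444*I*√38)/(1 - 38*I*√38)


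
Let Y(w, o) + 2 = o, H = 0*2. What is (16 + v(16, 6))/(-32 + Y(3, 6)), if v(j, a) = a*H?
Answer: -4/7 ≈ -0.57143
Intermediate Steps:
H = 0
Y(w, o) = -2 + o
v(j, a) = 0 (v(j, a) = a*0 = 0)
(16 + v(16, 6))/(-32 + Y(3, 6)) = (16 + 0)/(-32 + (-2 + 6)) = 16/(-32 + 4) = 16/(-28) = 16*(-1/28) = -4/7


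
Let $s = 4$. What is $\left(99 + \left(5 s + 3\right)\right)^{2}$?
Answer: $14884$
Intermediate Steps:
$\left(99 + \left(5 s + 3\right)\right)^{2} = \left(99 + \left(5 \cdot 4 + 3\right)\right)^{2} = \left(99 + \left(20 + 3\right)\right)^{2} = \left(99 + 23\right)^{2} = 122^{2} = 14884$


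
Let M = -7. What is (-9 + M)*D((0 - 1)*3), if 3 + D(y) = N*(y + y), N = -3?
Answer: -240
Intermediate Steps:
D(y) = -3 - 6*y (D(y) = -3 - 3*(y + y) = -3 - 6*y)
(-9 + M)*D((0 - 1)*3) = (-9 - 7)*(-3 - 6*(0 - 1)*3) = -16*(-3 - (-6)*3) = -16*(-3 - 6*(-3)) = -16*(-3 + 18) = -16*15 = -240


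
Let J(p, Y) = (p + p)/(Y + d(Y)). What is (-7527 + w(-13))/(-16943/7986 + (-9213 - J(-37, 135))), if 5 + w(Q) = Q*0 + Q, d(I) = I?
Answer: 2711446650/3311539751 ≈ 0.81879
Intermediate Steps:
J(p, Y) = p/Y (J(p, Y) = (p + p)/(Y + Y) = (2*p)/((2*Y)) = (2*p)*(1/(2*Y)) = p/Y)
w(Q) = -5 + Q (w(Q) = -5 + (Q*0 + Q) = -5 + (0 + Q) = -5 + Q)
(-7527 + w(-13))/(-16943/7986 + (-9213 - J(-37, 135))) = (-7527 + (-5 - 13))/(-16943/7986 + (-9213 - (-37)/135)) = (-7527 - 18)/(-16943*1/7986 + (-9213 - (-37)/135)) = -7545/(-16943/7986 + (-9213 - 1*(-37/135))) = -7545/(-16943/7986 + (-9213 + 37/135)) = -7545/(-16943/7986 - 1243718/135) = -7545/(-3311539751/359370) = -7545*(-359370/3311539751) = 2711446650/3311539751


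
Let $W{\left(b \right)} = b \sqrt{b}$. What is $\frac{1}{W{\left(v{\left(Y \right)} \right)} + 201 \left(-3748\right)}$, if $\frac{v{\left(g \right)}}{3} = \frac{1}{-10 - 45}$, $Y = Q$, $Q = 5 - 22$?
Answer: $- \frac{41779424500}{31474445888226009} + \frac{55 i \sqrt{165}}{31474445888226009} \approx -1.3274 \cdot 10^{-6} + 2.2446 \cdot 10^{-14} i$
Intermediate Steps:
$Q = -17$ ($Q = 5 - 22 = -17$)
$Y = -17$
$v{\left(g \right)} = - \frac{3}{55}$ ($v{\left(g \right)} = \frac{3}{-10 - 45} = \frac{3}{-55} = 3 \left(- \frac{1}{55}\right) = - \frac{3}{55}$)
$W{\left(b \right)} = b^{\frac{3}{2}}$
$\frac{1}{W{\left(v{\left(Y \right)} \right)} + 201 \left(-3748\right)} = \frac{1}{\left(- \frac{3}{55}\right)^{\frac{3}{2}} + 201 \left(-3748\right)} = \frac{1}{- \frac{3 i \sqrt{165}}{3025} - 753348} = \frac{1}{-753348 - \frac{3 i \sqrt{165}}{3025}}$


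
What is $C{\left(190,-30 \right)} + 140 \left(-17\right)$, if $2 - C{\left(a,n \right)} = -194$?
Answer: $-2184$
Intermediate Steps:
$C{\left(a,n \right)} = 196$ ($C{\left(a,n \right)} = 2 - -194 = 2 + 194 = 196$)
$C{\left(190,-30 \right)} + 140 \left(-17\right) = 196 + 140 \left(-17\right) = 196 - 2380 = -2184$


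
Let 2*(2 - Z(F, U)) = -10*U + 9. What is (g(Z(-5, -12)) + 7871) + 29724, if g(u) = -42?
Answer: 37553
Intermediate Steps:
Z(F, U) = -5/2 + 5*U (Z(F, U) = 2 - (-10*U + 9)/2 = 2 - (9 - 10*U)/2 = 2 + (-9/2 + 5*U) = -5/2 + 5*U)
(g(Z(-5, -12)) + 7871) + 29724 = (-42 + 7871) + 29724 = 7829 + 29724 = 37553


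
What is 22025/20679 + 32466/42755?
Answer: 1613043289/884130645 ≈ 1.8244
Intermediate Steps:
22025/20679 + 32466/42755 = 1613043289/884130645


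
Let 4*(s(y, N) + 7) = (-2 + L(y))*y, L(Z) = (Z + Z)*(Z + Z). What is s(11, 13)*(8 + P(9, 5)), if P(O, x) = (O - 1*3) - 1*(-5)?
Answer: 50103/2 ≈ 25052.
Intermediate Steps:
L(Z) = 4*Z**2 (L(Z) = (2*Z)*(2*Z) = 4*Z**2)
s(y, N) = -7 + y*(-2 + 4*y**2)/4 (s(y, N) = -7 + ((-2 + 4*y**2)*y)/4 = -7 + (y*(-2 + 4*y**2))/4 = -7 + y*(-2 + 4*y**2)/4)
P(O, x) = 2 + O (P(O, x) = (O - 3) + 5 = (-3 + O) + 5 = 2 + O)
s(11, 13)*(8 + P(9, 5)) = (-7 + 11**3 - 1/2*11)*(8 + (2 + 9)) = (-7 + 1331 - 11/2)*(8 + 11) = (2637/2)*19 = 50103/2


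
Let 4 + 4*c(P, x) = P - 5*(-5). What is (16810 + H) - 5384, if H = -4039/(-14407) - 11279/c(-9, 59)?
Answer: 331358710/43221 ≈ 7666.6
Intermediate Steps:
c(P, x) = 21/4 + P/4 (c(P, x) = -1 + (P - 5*(-5))/4 = -1 + (P + 25)/4 = -1 + (25 + P)/4 = -1 + (25/4 + P/4) = 21/4 + P/4)
H = -162484436/43221 (H = -4039/(-14407) - 11279/(21/4 + (¼)*(-9)) = -4039*(-1/14407) - 11279/(21/4 - 9/4) = 4039/14407 - 11279/3 = -162484436/43221 ≈ -3759.4)
(16810 + H) - 5384 = (16810 - 162484436/43221) - 5384 = 564060574/43221 - 5384 = 331358710/43221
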